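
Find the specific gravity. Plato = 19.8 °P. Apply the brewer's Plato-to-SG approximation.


SG = 259/(259 − P)
SG = 259/(259 − 19.8)

1.0828


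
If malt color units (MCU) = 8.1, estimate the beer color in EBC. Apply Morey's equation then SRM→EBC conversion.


SRM = 1.4922·MCU^0.6859;  EBC = SRM·1.97
SRM = 1.4922·8.1^0.6859 = 6.2655
EBC = 6.2655·1.97

12.3431 EBC


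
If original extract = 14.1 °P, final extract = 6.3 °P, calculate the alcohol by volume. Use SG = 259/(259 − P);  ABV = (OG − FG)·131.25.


OG = 259/(259 − 14.1) = 1.0576
FG = 259/(259 − 6.3) = 1.0249
ABV = (1.0576 − 1.0249)·131.25

4.2845 % ABV


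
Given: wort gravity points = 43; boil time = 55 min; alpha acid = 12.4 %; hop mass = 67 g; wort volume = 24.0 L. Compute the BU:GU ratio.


U = 1.65·0.000125^(GP/1000)·(1−e^(−0.04t))/4.15;  IBU = (α/100)·m·U·1000/V;  BU:GU = IBU/GP
U = 1.65·0.000125^(43/1000)·(1−e^(−0.04·55))/4.15 = 0.2402
IBU = (12.4/100)·67·0.2402·1000/24.0 = 83.1546
BU:GU = 83.1546/43

1.9338


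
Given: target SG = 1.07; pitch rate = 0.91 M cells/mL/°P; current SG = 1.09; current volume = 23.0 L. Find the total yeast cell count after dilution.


V_w = V·((SG_c−1)/(SG_t−1)−1);  °P = 259 − 259/SG_t;  cells = rate·(V+V_w)·°P
V_w = 23.0·((1.09−1)/(1.07−1)−1) = 6.5714
V_final = 23.0 + 6.5714 = 29.5714
°P = 259 − 259/1.07 = 16.9439
cells = 0.91·29.5714·16.9439

455.9610 billion cells


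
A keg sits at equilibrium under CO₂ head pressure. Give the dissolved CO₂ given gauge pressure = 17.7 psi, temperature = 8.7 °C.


vols = (P + 14.695)·(0.01821 + 0.09011·e^(−0.04·T))
vols = (17.7 + 14.695)·(0.01821 + 0.09011·e^(−0.04·8.7))

2.6511 volumes


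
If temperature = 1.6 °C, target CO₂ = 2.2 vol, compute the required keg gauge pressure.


psi = vols/(0.01821 + 0.09011·e^(−0.04·T)) − 14.695
psi = 2.2/(0.01821 + 0.09011·e^(−0.04·1.6)) − 14.695

6.7196 psi


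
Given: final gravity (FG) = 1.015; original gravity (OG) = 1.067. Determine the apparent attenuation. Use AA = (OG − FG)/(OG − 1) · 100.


AA = (1.067 − 1.015)/(1.067 − 1) · 100

77.6119 %


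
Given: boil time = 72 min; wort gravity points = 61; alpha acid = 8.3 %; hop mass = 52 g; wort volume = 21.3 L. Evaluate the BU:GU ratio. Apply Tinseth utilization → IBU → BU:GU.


U = 1.65·0.000125^(GP/1000)·(1−e^(−0.04t))/4.15;  IBU = (α/100)·m·U·1000/V;  BU:GU = IBU/GP
U = 1.65·0.000125^(61/1000)·(1−e^(−0.04·72))/4.15 = 0.2169
IBU = (8.3/100)·52·0.2169·1000/21.3 = 43.9500
BU:GU = 43.9500/61

0.7205


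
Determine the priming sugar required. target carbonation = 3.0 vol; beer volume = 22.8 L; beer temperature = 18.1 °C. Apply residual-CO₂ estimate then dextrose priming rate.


residual = 14.695·(0.01821 + 0.09011·e^(−0.04·T));  sugar = (target − residual)·4.0·V
residual = 14.695·(0.01821 + 0.09011·e^(−0.04·18.1)) = 0.9096
sugar = (3.0 − 0.9096)·4.0·22.8

190.6478 g


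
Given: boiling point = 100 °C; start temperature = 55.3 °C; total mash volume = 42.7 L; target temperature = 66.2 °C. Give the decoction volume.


V_dec = V_total·(T_target − T_start)/(T_boil − T_start)
V_dec = 42.7·(66.2 − 55.3)/(100 − 55.3)

10.4123 L


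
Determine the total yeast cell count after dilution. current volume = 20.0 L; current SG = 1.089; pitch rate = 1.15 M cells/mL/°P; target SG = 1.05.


V_w = V·((SG_c−1)/(SG_t−1)−1);  °P = 259 − 259/SG_t;  cells = rate·(V+V_w)·°P
V_w = 20.0·((1.089−1)/(1.05−1)−1) = 15.6000
V_final = 20.0 + 15.6000 = 35.6000
°P = 259 − 259/1.05 = 12.3333
cells = 1.15·35.6000·12.3333

504.9267 billion cells


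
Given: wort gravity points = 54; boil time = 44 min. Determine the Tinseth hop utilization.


U = 1.65·0.000125^(GP/1000) · (1 − e^(−0.04·t))/4.15
bigness = 1.65·0.000125^(54/1000) = 1.0156
boil_factor = (1 − e^(−0.04·44))/4.15 = 0.1995
U = 1.0156 · 0.1995

0.2026


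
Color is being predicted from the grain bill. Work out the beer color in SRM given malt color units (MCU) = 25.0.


SRM = 1.4922 · MCU^0.6859
SRM = 1.4922 · 25.0^0.6859

13.5729 SRM


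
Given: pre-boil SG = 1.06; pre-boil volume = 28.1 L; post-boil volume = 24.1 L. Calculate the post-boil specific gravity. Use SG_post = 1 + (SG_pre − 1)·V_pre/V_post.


pts_pre = (1.06 − 1)·1000 = 60.0000
pts_post = 60.0000·28.1/24.1 = 69.9585
SG_post = 1 + 69.9585/1000

1.0700


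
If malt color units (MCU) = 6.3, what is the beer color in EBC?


SRM = 1.4922·MCU^0.6859;  EBC = SRM·1.97
SRM = 1.4922·6.3^0.6859 = 5.2734
EBC = 5.2734·1.97

10.3887 EBC


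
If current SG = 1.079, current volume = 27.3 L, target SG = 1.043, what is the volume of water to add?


V_water = V·((SG_curr − 1)/(SG_target − 1) − 1)
V_water = 27.3·((1.079 − 1)/(1.043 − 1) − 1)

22.8558 L


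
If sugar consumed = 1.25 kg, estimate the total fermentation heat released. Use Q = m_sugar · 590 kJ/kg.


Q = 1.25 · 590

737.5000 kJ


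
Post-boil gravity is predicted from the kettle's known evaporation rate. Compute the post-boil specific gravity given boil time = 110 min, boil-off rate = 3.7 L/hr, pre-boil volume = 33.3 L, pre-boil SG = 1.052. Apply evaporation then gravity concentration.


V_post = V_pre − rate·(t/60);  SG_post = 1 + (SG_pre−1)·V_pre/V_post
V_post = 33.3 − 3.7·(110/60) = 26.5167
SG_post = 1 + (1.052 − 1)·33.3/26.5167

1.0653


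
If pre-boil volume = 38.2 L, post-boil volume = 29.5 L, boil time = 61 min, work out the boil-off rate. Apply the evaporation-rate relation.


rate = (V_pre − V_post) / (t_min/60)
rate = (38.2 − 29.5) / (61/60)

8.5574 L/hr


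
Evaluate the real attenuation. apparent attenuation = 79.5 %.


RA = AA · 0.8192
RA = 79.5 · 0.8192

65.1264 %


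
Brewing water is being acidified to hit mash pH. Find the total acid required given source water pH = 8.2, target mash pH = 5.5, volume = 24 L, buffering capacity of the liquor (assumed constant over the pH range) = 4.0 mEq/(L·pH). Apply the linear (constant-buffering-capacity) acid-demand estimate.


acid = buffering capacity · (pH_source − pH_target) · V
acid = 4.0 · (8.2 − 5.5) · 24

259.2000 mEq


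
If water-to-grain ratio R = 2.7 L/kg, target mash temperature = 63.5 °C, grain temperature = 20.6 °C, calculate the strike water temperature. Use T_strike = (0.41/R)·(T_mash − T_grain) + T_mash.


T_strike = (0.41/2.7)·(63.5 − 20.6) + 63.5

70.0144 °C


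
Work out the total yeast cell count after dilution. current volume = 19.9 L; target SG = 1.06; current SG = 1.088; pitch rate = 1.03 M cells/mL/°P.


V_w = V·((SG_c−1)/(SG_t−1)−1);  °P = 259 − 259/SG_t;  cells = rate·(V+V_w)·°P
V_w = 19.9·((1.088−1)/(1.06−1)−1) = 9.2867
V_final = 19.9 + 9.2867 = 29.1867
°P = 259 − 259/1.06 = 14.6604
cells = 1.03·29.1867·14.6604

440.7242 billion cells


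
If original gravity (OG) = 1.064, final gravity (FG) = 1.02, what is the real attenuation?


AA = (OG−FG)/(OG−1)·100;  RA = AA·0.8192
AA = (1.064 − 1.02)/(1.064 − 1)·100 = 68.7500
RA = 68.7500·0.8192

56.3200 %


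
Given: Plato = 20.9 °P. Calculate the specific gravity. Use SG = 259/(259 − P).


SG = 259/(259 − 20.9)

1.0878


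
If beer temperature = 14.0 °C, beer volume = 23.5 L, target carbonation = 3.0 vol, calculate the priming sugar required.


residual = 14.695·(0.01821 + 0.09011·e^(−0.04·T));  sugar = (target − residual)·4.0·V
residual = 14.695·(0.01821 + 0.09011·e^(−0.04·14.0)) = 1.0240
sugar = (3.0 − 1.0240)·4.0·23.5

185.7466 g


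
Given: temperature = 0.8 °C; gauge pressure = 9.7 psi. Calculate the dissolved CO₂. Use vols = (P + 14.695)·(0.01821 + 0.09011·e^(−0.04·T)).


vols = (9.7 + 14.695)·(0.01821 + 0.09011·e^(−0.04·0.8))

2.5732 volumes


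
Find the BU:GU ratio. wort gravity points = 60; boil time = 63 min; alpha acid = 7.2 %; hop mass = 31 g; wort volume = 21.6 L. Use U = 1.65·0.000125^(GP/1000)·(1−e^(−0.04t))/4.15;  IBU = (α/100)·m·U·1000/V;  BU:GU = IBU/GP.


U = 1.65·0.000125^(60/1000)·(1−e^(−0.04·63))/4.15 = 0.2132
IBU = (7.2/100)·31·0.2132·1000/21.6 = 22.0324
BU:GU = 22.0324/60

0.3672


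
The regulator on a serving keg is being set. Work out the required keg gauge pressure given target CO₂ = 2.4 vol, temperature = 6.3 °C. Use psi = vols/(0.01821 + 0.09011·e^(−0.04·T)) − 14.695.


psi = 2.4/(0.01821 + 0.09011·e^(−0.04·6.3)) − 14.695

12.5012 psi


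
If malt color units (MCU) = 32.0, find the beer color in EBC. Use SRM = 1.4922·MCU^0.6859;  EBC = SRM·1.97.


SRM = 1.4922·32.0^0.6859 = 16.0772
EBC = 16.0772·1.97

31.6720 EBC


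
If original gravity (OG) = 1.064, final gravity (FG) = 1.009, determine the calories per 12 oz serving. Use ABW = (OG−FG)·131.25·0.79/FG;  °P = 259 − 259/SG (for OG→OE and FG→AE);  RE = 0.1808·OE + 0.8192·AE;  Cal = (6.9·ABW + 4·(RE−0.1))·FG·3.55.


ABW = (1.064 − 1.009)·131.25·0.79/1.009 = 5.6519
OE = 259 − 259/1.064 = 15.5789 °P
AE = 259 − 259/1.009 = 2.3102 °P
RE = 0.1808·15.5789 + 0.8192·2.3102 = 4.7092 °P
Cal = (6.9·5.6519 + 4·(4.7092−0.1))·1.009·3.55

205.7300 kcal


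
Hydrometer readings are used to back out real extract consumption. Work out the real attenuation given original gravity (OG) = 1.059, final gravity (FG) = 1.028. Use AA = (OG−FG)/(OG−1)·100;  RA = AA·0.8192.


AA = (1.059 − 1.028)/(1.059 − 1)·100 = 52.5424
RA = 52.5424·0.8192

43.0427 %


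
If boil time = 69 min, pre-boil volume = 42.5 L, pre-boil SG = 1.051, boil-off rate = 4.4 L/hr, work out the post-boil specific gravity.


V_post = V_pre − rate·(t/60);  SG_post = 1 + (SG_pre−1)·V_pre/V_post
V_post = 42.5 − 4.4·(69/60) = 37.4400
SG_post = 1 + (1.051 − 1)·42.5/37.4400

1.0579


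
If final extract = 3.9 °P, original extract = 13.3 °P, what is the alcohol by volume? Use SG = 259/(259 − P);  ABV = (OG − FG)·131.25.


OG = 259/(259 − 13.3) = 1.0541
FG = 259/(259 − 3.9) = 1.0153
ABV = (1.0541 − 1.0153)·131.25

5.0981 % ABV


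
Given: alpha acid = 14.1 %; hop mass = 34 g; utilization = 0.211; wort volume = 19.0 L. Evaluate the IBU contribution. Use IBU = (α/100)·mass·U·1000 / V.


IBU = (14.1/100)·34·0.211·1000 / 19.0

53.2386 IBU


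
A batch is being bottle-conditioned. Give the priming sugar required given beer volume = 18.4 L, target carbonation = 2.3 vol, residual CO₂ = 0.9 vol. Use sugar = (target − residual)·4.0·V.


sugar = (2.3 − 0.9)·4.0·18.4

103.0400 g


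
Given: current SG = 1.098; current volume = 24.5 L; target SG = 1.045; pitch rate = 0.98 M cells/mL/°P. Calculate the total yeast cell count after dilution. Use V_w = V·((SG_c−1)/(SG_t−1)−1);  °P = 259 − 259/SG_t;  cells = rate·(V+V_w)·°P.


V_w = 24.5·((1.098−1)/(1.045−1)−1) = 28.8556
V_final = 24.5 + 28.8556 = 53.3556
°P = 259 − 259/1.045 = 11.1531
cells = 0.98·53.3556·11.1531

583.1788 billion cells


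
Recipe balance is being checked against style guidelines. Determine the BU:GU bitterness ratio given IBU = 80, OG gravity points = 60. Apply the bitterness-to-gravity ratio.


BU:GU = IBU / OG_points
BU:GU = 80 / 60

1.3333


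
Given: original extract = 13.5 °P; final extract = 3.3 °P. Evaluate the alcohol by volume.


SG = 259/(259 − P);  ABV = (OG − FG)·131.25
OG = 259/(259 − 13.5) = 1.0550
FG = 259/(259 − 3.3) = 1.0129
ABV = (1.0550 − 1.0129)·131.25

5.5235 % ABV


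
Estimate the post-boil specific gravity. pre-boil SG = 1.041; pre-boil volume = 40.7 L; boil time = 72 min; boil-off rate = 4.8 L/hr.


V_post = V_pre − rate·(t/60);  SG_post = 1 + (SG_pre−1)·V_pre/V_post
V_post = 40.7 − 4.8·(72/60) = 34.9400
SG_post = 1 + (1.041 − 1)·40.7/34.9400

1.0478


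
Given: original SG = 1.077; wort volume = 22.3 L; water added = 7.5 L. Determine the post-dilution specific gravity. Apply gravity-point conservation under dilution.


SG_new = 1 + (SG_old − 1)·V_old/(V_old + V_water)
pts = (1.077 − 1)·1000·22.3/(22.3 + 7.5) = 57.6208
SG_new = 1 + 57.6208/1000

1.0576


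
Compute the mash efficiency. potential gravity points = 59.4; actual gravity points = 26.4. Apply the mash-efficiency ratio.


efficiency = actual / potential × 100
efficiency = 26.4 / 59.4 × 100

44.4444 %


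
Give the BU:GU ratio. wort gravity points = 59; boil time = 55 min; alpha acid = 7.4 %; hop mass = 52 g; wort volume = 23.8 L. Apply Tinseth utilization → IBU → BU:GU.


U = 1.65·0.000125^(GP/1000)·(1−e^(−0.04t))/4.15;  IBU = (α/100)·m·U·1000/V;  BU:GU = IBU/GP
U = 1.65·0.000125^(59/1000)·(1−e^(−0.04·55))/4.15 = 0.2080
IBU = (7.4/100)·52·0.2080·1000/23.8 = 33.6364
BU:GU = 33.6364/59

0.5701


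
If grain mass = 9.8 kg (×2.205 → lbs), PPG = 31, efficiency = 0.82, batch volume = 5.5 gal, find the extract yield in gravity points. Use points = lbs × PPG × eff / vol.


lbs = 9.8 × 2.205 = 21.6090
points = 21.6090 × 31 × 0.82 / 5.5

99.8729 points


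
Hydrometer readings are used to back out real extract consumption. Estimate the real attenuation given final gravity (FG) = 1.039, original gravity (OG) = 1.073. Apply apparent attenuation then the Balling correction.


AA = (OG−FG)/(OG−1)·100;  RA = AA·0.8192
AA = (1.073 − 1.039)/(1.073 − 1)·100 = 46.5753
RA = 46.5753·0.8192

38.1545 %


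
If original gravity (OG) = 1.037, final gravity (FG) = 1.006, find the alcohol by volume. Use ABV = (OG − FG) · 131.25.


ABV = (1.037 − 1.006) · 131.25

4.0687 % ABV


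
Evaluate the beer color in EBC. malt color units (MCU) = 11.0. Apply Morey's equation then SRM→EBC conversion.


SRM = 1.4922·MCU^0.6859;  EBC = SRM·1.97
SRM = 1.4922·11.0^0.6859 = 7.7289
EBC = 7.7289·1.97

15.2260 EBC


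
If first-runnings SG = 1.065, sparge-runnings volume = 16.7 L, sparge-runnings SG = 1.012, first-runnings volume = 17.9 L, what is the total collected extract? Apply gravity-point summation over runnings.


total = Σ (SG_i − 1)·1000·V_i
first = (1.065 − 1)·1000·17.9 = 1163.5000
sparge = (1.012 − 1)·1000·16.7 = 200.4000
total = 1163.5000 + 200.4000

1363.9000 gravity·L


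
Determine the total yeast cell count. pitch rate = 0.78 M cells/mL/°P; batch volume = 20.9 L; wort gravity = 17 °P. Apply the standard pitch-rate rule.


cells (billions) = rate · V_L · °P
cells = 0.78 · 20.9 · 17

277.1340 billion cells


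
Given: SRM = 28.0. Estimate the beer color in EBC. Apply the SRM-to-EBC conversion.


EBC = SRM · 1.97
EBC = 28.0 · 1.97

55.1600 EBC


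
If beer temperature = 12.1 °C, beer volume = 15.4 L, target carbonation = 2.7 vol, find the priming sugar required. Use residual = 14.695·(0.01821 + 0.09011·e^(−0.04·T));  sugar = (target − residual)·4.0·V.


residual = 14.695·(0.01821 + 0.09011·e^(−0.04·12.1)) = 1.0837
sugar = (2.7 − 1.0837)·4.0·15.4

99.5643 g


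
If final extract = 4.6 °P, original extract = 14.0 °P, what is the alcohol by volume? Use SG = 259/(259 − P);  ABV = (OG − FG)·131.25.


OG = 259/(259 − 14.0) = 1.0571
FG = 259/(259 − 4.6) = 1.0181
ABV = (1.0571 − 1.0181)·131.25

5.1268 % ABV


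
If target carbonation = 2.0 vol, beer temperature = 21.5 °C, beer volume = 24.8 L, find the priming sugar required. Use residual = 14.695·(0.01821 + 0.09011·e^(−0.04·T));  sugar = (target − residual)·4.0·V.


residual = 14.695·(0.01821 + 0.09011·e^(−0.04·21.5)) = 0.8279
sugar = (2.0 − 0.8279)·4.0·24.8

116.2690 g


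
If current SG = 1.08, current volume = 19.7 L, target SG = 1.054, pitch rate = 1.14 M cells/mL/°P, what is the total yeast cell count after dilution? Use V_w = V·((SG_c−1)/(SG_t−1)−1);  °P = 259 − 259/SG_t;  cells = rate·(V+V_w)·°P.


V_w = 19.7·((1.08−1)/(1.054−1)−1) = 9.4852
V_final = 19.7 + 9.4852 = 29.1852
°P = 259 − 259/1.054 = 13.2694
cells = 1.14·29.1852·13.2694

441.4893 billion cells


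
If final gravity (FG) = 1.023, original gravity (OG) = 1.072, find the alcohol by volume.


ABV = (OG − FG) · 131.25
ABV = (1.072 − 1.023) · 131.25

6.4313 % ABV


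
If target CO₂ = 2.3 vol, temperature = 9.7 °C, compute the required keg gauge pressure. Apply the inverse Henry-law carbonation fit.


psi = vols/(0.01821 + 0.09011·e^(−0.04·T)) − 14.695
psi = 2.3/(0.01821 + 0.09011·e^(−0.04·9.7)) − 14.695

14.2935 psi


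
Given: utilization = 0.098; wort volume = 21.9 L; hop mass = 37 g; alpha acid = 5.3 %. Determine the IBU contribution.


IBU = (α/100)·mass·U·1000 / V
IBU = (5.3/100)·37·0.098·1000 / 21.9

8.7753 IBU


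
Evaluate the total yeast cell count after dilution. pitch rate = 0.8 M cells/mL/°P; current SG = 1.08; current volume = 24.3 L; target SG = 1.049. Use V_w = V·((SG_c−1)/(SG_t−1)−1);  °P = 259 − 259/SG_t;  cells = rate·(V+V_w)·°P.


V_w = 24.3·((1.08−1)/(1.049−1)−1) = 15.3735
V_final = 24.3 + 15.3735 = 39.6735
°P = 259 − 259/1.049 = 12.0982
cells = 0.8·39.6735·12.0982

383.9817 billion cells


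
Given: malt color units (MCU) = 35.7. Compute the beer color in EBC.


SRM = 1.4922·MCU^0.6859;  EBC = SRM·1.97
SRM = 1.4922·35.7^0.6859 = 17.3301
EBC = 17.3301·1.97

34.1404 EBC


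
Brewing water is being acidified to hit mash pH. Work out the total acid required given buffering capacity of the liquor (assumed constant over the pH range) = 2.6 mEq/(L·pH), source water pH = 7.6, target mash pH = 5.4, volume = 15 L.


acid = buffering capacity · (pH_source − pH_target) · V
acid = 2.6 · (7.6 − 5.4) · 15

85.8000 mEq


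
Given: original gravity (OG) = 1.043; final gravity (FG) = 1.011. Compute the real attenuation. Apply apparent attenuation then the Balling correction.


AA = (OG−FG)/(OG−1)·100;  RA = AA·0.8192
AA = (1.043 − 1.011)/(1.043 − 1)·100 = 74.4186
RA = 74.4186·0.8192

60.9637 %


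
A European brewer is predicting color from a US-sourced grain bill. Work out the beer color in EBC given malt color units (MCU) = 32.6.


SRM = 1.4922·MCU^0.6859;  EBC = SRM·1.97
SRM = 1.4922·32.6^0.6859 = 16.2833
EBC = 16.2833·1.97

32.0781 EBC


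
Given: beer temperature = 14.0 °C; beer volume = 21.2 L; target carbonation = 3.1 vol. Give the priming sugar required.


residual = 14.695·(0.01821 + 0.09011·e^(−0.04·T));  sugar = (target − residual)·4.0·V
residual = 14.695·(0.01821 + 0.09011·e^(−0.04·14.0)) = 1.0240
sugar = (3.1 − 1.0240)·4.0·21.2

176.0472 g


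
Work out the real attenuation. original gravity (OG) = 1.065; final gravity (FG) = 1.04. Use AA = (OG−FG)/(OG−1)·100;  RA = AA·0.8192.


AA = (1.065 − 1.04)/(1.065 − 1)·100 = 38.4615
RA = 38.4615·0.8192

31.5077 %


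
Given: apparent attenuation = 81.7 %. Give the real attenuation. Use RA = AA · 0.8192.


RA = 81.7 · 0.8192

66.9286 %


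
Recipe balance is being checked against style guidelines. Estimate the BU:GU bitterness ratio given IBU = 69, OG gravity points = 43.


BU:GU = IBU / OG_points
BU:GU = 69 / 43

1.6047


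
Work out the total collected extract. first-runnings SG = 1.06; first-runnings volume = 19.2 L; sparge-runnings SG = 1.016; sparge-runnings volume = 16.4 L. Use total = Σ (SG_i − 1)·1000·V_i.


first = (1.06 − 1)·1000·19.2 = 1152.0000
sparge = (1.016 − 1)·1000·16.4 = 262.4000
total = 1152.0000 + 262.4000

1414.4000 gravity·L


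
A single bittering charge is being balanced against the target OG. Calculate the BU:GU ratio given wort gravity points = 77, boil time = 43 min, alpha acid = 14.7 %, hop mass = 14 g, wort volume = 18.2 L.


U = 1.65·0.000125^(GP/1000)·(1−e^(−0.04t))/4.15;  IBU = (α/100)·m·U·1000/V;  BU:GU = IBU/GP
U = 1.65·0.000125^(77/1000)·(1−e^(−0.04·43))/4.15 = 0.1634
IBU = (14.7/100)·14·0.1634·1000/18.2 = 18.4748
BU:GU = 18.4748/77

0.2399


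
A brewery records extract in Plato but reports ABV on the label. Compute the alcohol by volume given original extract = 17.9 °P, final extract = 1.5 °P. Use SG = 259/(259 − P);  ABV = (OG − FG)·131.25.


OG = 259/(259 − 17.9) = 1.0742
FG = 259/(259 − 1.5) = 1.0058
ABV = (1.0742 − 1.0058)·131.25

8.9798 % ABV


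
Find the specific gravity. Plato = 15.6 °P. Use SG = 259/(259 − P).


SG = 259/(259 − 15.6)

1.0641


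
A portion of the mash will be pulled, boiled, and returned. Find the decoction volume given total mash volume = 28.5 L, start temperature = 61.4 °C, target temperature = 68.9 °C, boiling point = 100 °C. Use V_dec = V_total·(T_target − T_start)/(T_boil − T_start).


V_dec = 28.5·(68.9 − 61.4)/(100 − 61.4)

5.5376 L


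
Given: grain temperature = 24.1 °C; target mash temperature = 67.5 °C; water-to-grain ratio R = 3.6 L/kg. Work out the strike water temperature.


T_strike = (0.41/R)·(T_mash − T_grain) + T_mash
T_strike = (0.41/3.6)·(67.5 − 24.1) + 67.5

72.4428 °C


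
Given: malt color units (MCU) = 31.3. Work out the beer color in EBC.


SRM = 1.4922·MCU^0.6859;  EBC = SRM·1.97
SRM = 1.4922·31.3^0.6859 = 15.8351
EBC = 15.8351·1.97

31.1952 EBC


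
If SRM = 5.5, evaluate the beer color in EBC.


EBC = SRM · 1.97
EBC = 5.5 · 1.97

10.8350 EBC


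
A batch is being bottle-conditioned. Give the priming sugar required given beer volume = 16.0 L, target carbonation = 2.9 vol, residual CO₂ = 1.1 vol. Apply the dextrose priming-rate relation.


sugar = (target − residual)·4.0·V
sugar = (2.9 − 1.1)·4.0·16.0

115.2000 g


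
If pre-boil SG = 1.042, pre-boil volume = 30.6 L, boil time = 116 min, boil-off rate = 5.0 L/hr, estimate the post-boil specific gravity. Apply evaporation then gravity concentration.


V_post = V_pre − rate·(t/60);  SG_post = 1 + (SG_pre−1)·V_pre/V_post
V_post = 30.6 − 5.0·(116/60) = 20.9333
SG_post = 1 + (1.042 − 1)·30.6/20.9333

1.0614


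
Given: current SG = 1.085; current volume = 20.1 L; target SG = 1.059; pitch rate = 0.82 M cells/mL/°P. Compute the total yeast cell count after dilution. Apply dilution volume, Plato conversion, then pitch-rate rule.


V_w = V·((SG_c−1)/(SG_t−1)−1);  °P = 259 − 259/SG_t;  cells = rate·(V+V_w)·°P
V_w = 20.1·((1.085−1)/(1.059−1)−1) = 8.8576
V_final = 20.1 + 8.8576 = 28.9576
°P = 259 − 259/1.059 = 14.4297
cells = 0.82·28.9576·14.4297

342.6357 billion cells


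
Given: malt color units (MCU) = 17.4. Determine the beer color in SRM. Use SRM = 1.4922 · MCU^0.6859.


SRM = 1.4922 · 17.4^0.6859

10.5857 SRM


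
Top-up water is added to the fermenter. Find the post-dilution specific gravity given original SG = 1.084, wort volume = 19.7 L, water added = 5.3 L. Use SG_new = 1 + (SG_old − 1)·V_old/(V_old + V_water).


pts = (1.084 − 1)·1000·19.7/(19.7 + 5.3) = 66.1920
SG_new = 1 + 66.1920/1000

1.0662


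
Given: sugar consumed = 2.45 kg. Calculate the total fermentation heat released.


Q = m_sugar · 590 kJ/kg
Q = 2.45 · 590

1445.5000 kJ


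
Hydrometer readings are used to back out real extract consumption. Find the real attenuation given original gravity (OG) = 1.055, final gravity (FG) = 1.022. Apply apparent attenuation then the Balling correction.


AA = (OG−FG)/(OG−1)·100;  RA = AA·0.8192
AA = (1.055 − 1.022)/(1.055 − 1)·100 = 60.0000
RA = 60.0000·0.8192

49.1520 %


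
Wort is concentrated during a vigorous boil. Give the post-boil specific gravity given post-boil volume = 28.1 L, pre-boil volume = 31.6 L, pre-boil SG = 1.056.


SG_post = 1 + (SG_pre − 1)·V_pre/V_post
pts_pre = (1.056 − 1)·1000 = 56.0000
pts_post = 56.0000·31.6/28.1 = 62.9751
SG_post = 1 + 62.9751/1000

1.0630


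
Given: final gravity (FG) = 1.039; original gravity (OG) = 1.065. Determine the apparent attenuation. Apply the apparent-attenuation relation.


AA = (OG − FG)/(OG − 1) · 100
AA = (1.065 − 1.039)/(1.065 − 1) · 100

40.0000 %


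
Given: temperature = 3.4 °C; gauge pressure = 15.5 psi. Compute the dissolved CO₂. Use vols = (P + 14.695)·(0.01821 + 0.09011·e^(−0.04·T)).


vols = (15.5 + 14.695)·(0.01821 + 0.09011·e^(−0.04·3.4))

2.9247 volumes


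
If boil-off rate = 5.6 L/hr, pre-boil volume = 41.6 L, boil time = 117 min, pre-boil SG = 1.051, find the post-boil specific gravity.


V_post = V_pre − rate·(t/60);  SG_post = 1 + (SG_pre−1)·V_pre/V_post
V_post = 41.6 − 5.6·(117/60) = 30.6800
SG_post = 1 + (1.051 − 1)·41.6/30.6800

1.0692


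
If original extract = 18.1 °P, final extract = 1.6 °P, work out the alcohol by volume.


SG = 259/(259 − P);  ABV = (OG − FG)·131.25
OG = 259/(259 − 18.1) = 1.0751
FG = 259/(259 − 1.6) = 1.0062
ABV = (1.0751 − 1.0062)·131.25

9.0456 % ABV


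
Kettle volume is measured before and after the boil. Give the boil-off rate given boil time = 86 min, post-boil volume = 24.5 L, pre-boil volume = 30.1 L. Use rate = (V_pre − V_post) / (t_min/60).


rate = (30.1 − 24.5) / (86/60)

3.9070 L/hr


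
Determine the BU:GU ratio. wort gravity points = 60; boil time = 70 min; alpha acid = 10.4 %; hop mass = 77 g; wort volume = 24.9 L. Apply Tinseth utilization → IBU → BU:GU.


U = 1.65·0.000125^(GP/1000)·(1−e^(−0.04t))/4.15;  IBU = (α/100)·m·U·1000/V;  BU:GU = IBU/GP
U = 1.65·0.000125^(60/1000)·(1−e^(−0.04·70))/4.15 = 0.2178
IBU = (10.4/100)·77·0.2178·1000/24.9 = 70.0372
BU:GU = 70.0372/60

1.1673


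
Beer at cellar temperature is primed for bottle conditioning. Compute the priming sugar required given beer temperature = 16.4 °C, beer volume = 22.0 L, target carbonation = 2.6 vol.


residual = 14.695·(0.01821 + 0.09011·e^(−0.04·T));  sugar = (target − residual)·4.0·V
residual = 14.695·(0.01821 + 0.09011·e^(−0.04·16.4)) = 0.9547
sugar = (2.6 − 0.9547)·4.0·22.0

144.7832 g


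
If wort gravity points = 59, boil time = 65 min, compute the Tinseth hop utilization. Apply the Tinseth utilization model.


U = 1.65·0.000125^(GP/1000) · (1 − e^(−0.04·t))/4.15
bigness = 1.65·0.000125^(59/1000) = 0.9710
boil_factor = (1 − e^(−0.04·65))/4.15 = 0.2231
U = 0.9710 · 0.2231

0.2166


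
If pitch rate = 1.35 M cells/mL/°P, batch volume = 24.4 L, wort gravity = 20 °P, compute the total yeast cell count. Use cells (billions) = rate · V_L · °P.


cells = 1.35 · 24.4 · 20

658.8000 billion cells


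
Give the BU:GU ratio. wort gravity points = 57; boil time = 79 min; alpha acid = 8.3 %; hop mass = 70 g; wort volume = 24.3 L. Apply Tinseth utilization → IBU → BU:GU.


U = 1.65·0.000125^(GP/1000)·(1−e^(−0.04t))/4.15;  IBU = (α/100)·m·U·1000/V;  BU:GU = IBU/GP
U = 1.65·0.000125^(57/1000)·(1−e^(−0.04·79))/4.15 = 0.2281
IBU = (8.3/100)·70·0.2281·1000/24.3 = 54.5384
BU:GU = 54.5384/57

0.9568


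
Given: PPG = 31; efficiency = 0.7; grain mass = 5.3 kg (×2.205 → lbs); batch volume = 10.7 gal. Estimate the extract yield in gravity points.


points = lbs × PPG × eff / vol
lbs = 5.3 × 2.205 = 11.6865
points = 11.6865 × 31 × 0.7 / 10.7

23.7007 points


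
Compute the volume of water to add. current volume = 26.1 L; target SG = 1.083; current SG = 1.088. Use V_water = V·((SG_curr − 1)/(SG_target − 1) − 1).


V_water = 26.1·((1.088 − 1)/(1.083 − 1) − 1)

1.5723 L


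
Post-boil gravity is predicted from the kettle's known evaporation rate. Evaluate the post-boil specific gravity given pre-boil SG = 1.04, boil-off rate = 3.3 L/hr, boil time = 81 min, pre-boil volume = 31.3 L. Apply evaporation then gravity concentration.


V_post = V_pre − rate·(t/60);  SG_post = 1 + (SG_pre−1)·V_pre/V_post
V_post = 31.3 − 3.3·(81/60) = 26.8450
SG_post = 1 + (1.04 − 1)·31.3/26.8450

1.0466


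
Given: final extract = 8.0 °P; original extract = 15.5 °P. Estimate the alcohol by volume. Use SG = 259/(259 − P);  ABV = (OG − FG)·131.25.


OG = 259/(259 − 15.5) = 1.0637
FG = 259/(259 − 8.0) = 1.0319
ABV = (1.0637 − 1.0319)·131.25

4.1715 % ABV


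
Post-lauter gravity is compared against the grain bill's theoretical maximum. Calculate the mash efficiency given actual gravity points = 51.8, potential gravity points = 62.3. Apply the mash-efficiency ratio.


efficiency = actual / potential × 100
efficiency = 51.8 / 62.3 × 100

83.1461 %


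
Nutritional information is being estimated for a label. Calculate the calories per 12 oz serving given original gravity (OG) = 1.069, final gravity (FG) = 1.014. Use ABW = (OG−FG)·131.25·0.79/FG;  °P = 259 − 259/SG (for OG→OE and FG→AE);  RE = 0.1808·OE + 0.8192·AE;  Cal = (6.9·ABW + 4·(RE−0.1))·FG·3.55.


ABW = (1.069 − 1.014)·131.25·0.79/1.014 = 5.6241
OE = 259 − 259/1.069 = 16.7175 °P
AE = 259 − 259/1.014 = 3.5759 °P
RE = 0.1808·16.7175 + 0.8192·3.5759 = 5.9519 °P
Cal = (6.9·5.6241 + 4·(5.9519−0.1))·1.014·3.55

223.9512 kcal


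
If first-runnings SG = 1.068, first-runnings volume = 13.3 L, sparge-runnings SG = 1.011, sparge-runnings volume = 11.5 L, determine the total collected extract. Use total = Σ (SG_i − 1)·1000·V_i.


first = (1.068 − 1)·1000·13.3 = 904.4000
sparge = (1.011 − 1)·1000·11.5 = 126.5000
total = 904.4000 + 126.5000

1030.9000 gravity·L


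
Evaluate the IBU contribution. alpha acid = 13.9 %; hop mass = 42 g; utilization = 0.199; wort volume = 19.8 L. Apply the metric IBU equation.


IBU = (α/100)·mass·U·1000 / V
IBU = (13.9/100)·42·0.199·1000 / 19.8

58.6748 IBU


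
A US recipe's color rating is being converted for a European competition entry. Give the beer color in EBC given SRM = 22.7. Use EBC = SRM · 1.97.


EBC = 22.7 · 1.97

44.7190 EBC


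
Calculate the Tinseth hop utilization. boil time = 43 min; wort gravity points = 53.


U = 1.65·0.000125^(GP/1000) · (1 − e^(−0.04·t))/4.15
bigness = 1.65·0.000125^(53/1000) = 1.0248
boil_factor = (1 − e^(−0.04·43))/4.15 = 0.1978
U = 1.0248 · 0.1978

0.2027


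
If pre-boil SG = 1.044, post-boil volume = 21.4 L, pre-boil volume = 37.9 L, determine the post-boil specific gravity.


SG_post = 1 + (SG_pre − 1)·V_pre/V_post
pts_pre = (1.044 − 1)·1000 = 44.0000
pts_post = 44.0000·37.9/21.4 = 77.9252
SG_post = 1 + 77.9252/1000

1.0779


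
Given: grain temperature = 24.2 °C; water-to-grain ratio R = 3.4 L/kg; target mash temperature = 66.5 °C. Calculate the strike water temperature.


T_strike = (0.41/R)·(T_mash − T_grain) + T_mash
T_strike = (0.41/3.4)·(66.5 − 24.2) + 66.5

71.6009 °C


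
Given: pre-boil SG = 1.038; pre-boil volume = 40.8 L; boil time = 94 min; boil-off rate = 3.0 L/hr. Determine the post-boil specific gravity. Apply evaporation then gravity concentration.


V_post = V_pre − rate·(t/60);  SG_post = 1 + (SG_pre−1)·V_pre/V_post
V_post = 40.8 − 3.0·(94/60) = 36.1000
SG_post = 1 + (1.038 − 1)·40.8/36.1000

1.0429


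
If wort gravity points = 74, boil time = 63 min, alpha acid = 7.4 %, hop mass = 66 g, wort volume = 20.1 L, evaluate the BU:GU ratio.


U = 1.65·0.000125^(GP/1000)·(1−e^(−0.04t))/4.15;  IBU = (α/100)·m·U·1000/V;  BU:GU = IBU/GP
U = 1.65·0.000125^(74/1000)·(1−e^(−0.04·63))/4.15 = 0.1880
IBU = (7.4/100)·66·0.1880·1000/20.1 = 45.6833
BU:GU = 45.6833/74

0.6173


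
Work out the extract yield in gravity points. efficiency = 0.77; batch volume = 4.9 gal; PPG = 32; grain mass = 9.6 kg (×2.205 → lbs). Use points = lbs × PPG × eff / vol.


lbs = 9.6 × 2.205 = 21.1680
points = 21.1680 × 32 × 0.77 / 4.9

106.4448 points


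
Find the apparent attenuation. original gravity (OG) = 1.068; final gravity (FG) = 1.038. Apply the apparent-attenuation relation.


AA = (OG − FG)/(OG − 1) · 100
AA = (1.068 − 1.038)/(1.068 − 1) · 100

44.1176 %


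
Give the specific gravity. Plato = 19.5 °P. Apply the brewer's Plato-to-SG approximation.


SG = 259/(259 − P)
SG = 259/(259 − 19.5)

1.0814


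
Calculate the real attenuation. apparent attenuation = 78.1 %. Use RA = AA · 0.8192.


RA = 78.1 · 0.8192

63.9795 %


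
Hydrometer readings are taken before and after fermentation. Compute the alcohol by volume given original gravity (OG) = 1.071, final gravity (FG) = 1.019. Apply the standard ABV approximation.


ABV = (OG − FG) · 131.25
ABV = (1.071 − 1.019) · 131.25

6.8250 % ABV


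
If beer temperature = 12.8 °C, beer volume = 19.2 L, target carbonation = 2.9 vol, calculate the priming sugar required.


residual = 14.695·(0.01821 + 0.09011·e^(−0.04·T));  sugar = (target − residual)·4.0·V
residual = 14.695·(0.01821 + 0.09011·e^(−0.04·12.8)) = 1.0612
sugar = (2.9 − 1.0612)·4.0·19.2

141.2227 g


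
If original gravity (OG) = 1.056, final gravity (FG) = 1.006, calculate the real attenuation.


AA = (OG−FG)/(OG−1)·100;  RA = AA·0.8192
AA = (1.056 − 1.006)/(1.056 − 1)·100 = 89.2857
RA = 89.2857·0.8192

73.1429 %


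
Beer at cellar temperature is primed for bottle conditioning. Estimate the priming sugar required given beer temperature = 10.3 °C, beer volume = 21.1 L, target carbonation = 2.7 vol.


residual = 14.695·(0.01821 + 0.09011·e^(−0.04·T));  sugar = (target − residual)·4.0·V
residual = 14.695·(0.01821 + 0.09011·e^(−0.04·10.3)) = 1.1446
sugar = (2.7 − 1.1446)·4.0·21.1

131.2738 g


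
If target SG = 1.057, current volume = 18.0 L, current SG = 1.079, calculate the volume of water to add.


V_water = V·((SG_curr − 1)/(SG_target − 1) − 1)
V_water = 18.0·((1.079 − 1)/(1.057 − 1) − 1)

6.9474 L


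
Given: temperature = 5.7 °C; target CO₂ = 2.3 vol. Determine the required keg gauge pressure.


psi = vols/(0.01821 + 0.09011·e^(−0.04·T)) − 14.695
psi = 2.3/(0.01821 + 0.09011·e^(−0.04·5.7)) − 14.695

10.8751 psi


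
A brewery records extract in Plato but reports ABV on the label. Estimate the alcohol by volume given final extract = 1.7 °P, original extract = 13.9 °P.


SG = 259/(259 − P);  ABV = (OG − FG)·131.25
OG = 259/(259 − 13.9) = 1.0567
FG = 259/(259 − 1.7) = 1.0066
ABV = (1.0567 − 1.0066)·131.25

6.5762 % ABV


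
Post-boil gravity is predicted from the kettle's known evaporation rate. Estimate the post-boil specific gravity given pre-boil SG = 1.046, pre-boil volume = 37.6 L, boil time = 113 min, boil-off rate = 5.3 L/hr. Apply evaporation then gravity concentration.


V_post = V_pre − rate·(t/60);  SG_post = 1 + (SG_pre−1)·V_pre/V_post
V_post = 37.6 − 5.3·(113/60) = 27.6183
SG_post = 1 + (1.046 − 1)·37.6/27.6183

1.0626


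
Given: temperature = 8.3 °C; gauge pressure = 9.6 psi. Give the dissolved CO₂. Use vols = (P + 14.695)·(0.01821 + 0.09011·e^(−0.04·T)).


vols = (9.6 + 14.695)·(0.01821 + 0.09011·e^(−0.04·8.3))

2.0132 volumes


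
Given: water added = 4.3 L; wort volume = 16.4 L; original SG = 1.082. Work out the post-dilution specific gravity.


SG_new = 1 + (SG_old − 1)·V_old/(V_old + V_water)
pts = (1.082 − 1)·1000·16.4/(16.4 + 4.3) = 64.9662
SG_new = 1 + 64.9662/1000

1.0650


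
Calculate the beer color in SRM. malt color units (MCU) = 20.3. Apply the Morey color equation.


SRM = 1.4922 · MCU^0.6859
SRM = 1.4922 · 20.3^0.6859

11.7663 SRM


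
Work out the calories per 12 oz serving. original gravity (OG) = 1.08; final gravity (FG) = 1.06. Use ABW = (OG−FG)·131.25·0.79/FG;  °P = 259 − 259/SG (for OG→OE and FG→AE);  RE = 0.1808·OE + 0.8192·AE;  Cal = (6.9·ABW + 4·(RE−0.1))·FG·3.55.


ABW = (1.08 − 1.06)·131.25·0.79/1.06 = 1.9564
OE = 259 − 259/1.08 = 19.1852 °P
AE = 259 − 259/1.06 = 14.6604 °P
RE = 0.1808·19.1852 + 0.8192·14.6604 = 15.4785 °P
Cal = (6.9·1.9564 + 4·(15.4785−0.1))·1.06·3.55

282.2731 kcal


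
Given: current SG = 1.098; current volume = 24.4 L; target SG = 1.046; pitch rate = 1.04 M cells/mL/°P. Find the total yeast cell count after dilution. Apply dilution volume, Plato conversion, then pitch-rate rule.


V_w = V·((SG_c−1)/(SG_t−1)−1);  °P = 259 − 259/SG_t;  cells = rate·(V+V_w)·°P
V_w = 24.4·((1.098−1)/(1.046−1)−1) = 27.5826
V_final = 24.4 + 27.5826 = 51.9826
°P = 259 − 259/1.046 = 11.3901
cells = 1.04·51.9826·11.3901

615.7683 billion cells


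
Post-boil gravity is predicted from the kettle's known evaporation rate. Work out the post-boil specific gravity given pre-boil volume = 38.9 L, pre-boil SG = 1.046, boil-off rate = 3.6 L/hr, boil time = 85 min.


V_post = V_pre − rate·(t/60);  SG_post = 1 + (SG_pre−1)·V_pre/V_post
V_post = 38.9 − 3.6·(85/60) = 33.8000
SG_post = 1 + (1.046 − 1)·38.9/33.8000

1.0529


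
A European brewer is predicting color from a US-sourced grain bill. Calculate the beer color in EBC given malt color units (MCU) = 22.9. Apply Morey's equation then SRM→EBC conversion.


SRM = 1.4922·MCU^0.6859;  EBC = SRM·1.97
SRM = 1.4922·22.9^0.6859 = 12.7802
EBC = 12.7802·1.97

25.1770 EBC


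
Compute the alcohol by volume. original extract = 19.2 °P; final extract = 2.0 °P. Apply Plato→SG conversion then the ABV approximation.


SG = 259/(259 − P);  ABV = (OG − FG)·131.25
OG = 259/(259 − 19.2) = 1.0801
FG = 259/(259 − 2.0) = 1.0078
ABV = (1.0801 − 1.0078)·131.25

9.4874 % ABV


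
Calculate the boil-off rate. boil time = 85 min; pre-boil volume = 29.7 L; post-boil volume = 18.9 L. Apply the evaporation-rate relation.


rate = (V_pre − V_post) / (t_min/60)
rate = (29.7 − 18.9) / (85/60)

7.6235 L/hr


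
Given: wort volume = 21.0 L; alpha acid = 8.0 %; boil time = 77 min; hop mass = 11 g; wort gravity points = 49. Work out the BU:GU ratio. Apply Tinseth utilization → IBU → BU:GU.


U = 1.65·0.000125^(GP/1000)·(1−e^(−0.04t))/4.15;  IBU = (α/100)·m·U·1000/V;  BU:GU = IBU/GP
U = 1.65·0.000125^(49/1000)·(1−e^(−0.04·77))/4.15 = 0.2442
IBU = (8.0/100)·11·0.2442·1000/21.0 = 10.2333
BU:GU = 10.2333/49

0.2088


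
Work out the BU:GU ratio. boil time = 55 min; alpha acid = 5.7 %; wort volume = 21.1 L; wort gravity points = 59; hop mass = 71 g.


U = 1.65·0.000125^(GP/1000)·(1−e^(−0.04t))/4.15;  IBU = (α/100)·m·U·1000/V;  BU:GU = IBU/GP
U = 1.65·0.000125^(59/1000)·(1−e^(−0.04·55))/4.15 = 0.2080
IBU = (5.7/100)·71·0.2080·1000/21.1 = 39.9027
BU:GU = 39.9027/59

0.6763


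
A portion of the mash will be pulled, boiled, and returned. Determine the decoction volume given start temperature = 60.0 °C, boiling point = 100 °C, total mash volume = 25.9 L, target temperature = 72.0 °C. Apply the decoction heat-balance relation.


V_dec = V_total·(T_target − T_start)/(T_boil − T_start)
V_dec = 25.9·(72.0 − 60.0)/(100 − 60.0)

7.7700 L


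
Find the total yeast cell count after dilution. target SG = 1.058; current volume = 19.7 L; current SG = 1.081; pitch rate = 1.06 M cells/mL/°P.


V_w = V·((SG_c−1)/(SG_t−1)−1);  °P = 259 − 259/SG_t;  cells = rate·(V+V_w)·°P
V_w = 19.7·((1.081−1)/(1.058−1)−1) = 7.8121
V_final = 19.7 + 7.8121 = 27.5121
°P = 259 − 259/1.058 = 14.1985
cells = 1.06·27.5121·14.1985

414.0676 billion cells


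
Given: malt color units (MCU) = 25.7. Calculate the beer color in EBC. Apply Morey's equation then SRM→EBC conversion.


SRM = 1.4922·MCU^0.6859;  EBC = SRM·1.97
SRM = 1.4922·25.7^0.6859 = 13.8325
EBC = 13.8325·1.97

27.2500 EBC


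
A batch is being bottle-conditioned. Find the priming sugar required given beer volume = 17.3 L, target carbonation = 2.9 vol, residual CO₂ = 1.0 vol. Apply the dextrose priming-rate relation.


sugar = (target − residual)·4.0·V
sugar = (2.9 − 1.0)·4.0·17.3

131.4800 g
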